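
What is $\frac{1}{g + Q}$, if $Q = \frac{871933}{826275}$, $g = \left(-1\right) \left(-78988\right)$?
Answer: $\frac{826275}{65266681633} \approx 1.266 \cdot 10^{-5}$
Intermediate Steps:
$g = 78988$
$Q = \frac{871933}{826275}$ ($Q = 871933 \cdot \frac{1}{826275} = \frac{871933}{826275} \approx 1.0553$)
$\frac{1}{g + Q} = \frac{1}{78988 + \frac{871933}{826275}} = \frac{1}{\frac{65266681633}{826275}} = \frac{826275}{65266681633}$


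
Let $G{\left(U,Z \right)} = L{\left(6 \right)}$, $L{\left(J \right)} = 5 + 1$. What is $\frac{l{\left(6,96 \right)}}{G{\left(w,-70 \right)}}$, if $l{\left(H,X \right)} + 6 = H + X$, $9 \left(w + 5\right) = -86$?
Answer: $16$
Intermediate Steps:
$w = - \frac{131}{9}$ ($w = -5 + \frac{1}{9} \left(-86\right) = -5 - \frac{86}{9} = - \frac{131}{9} \approx -14.556$)
$L{\left(J \right)} = 6$
$l{\left(H,X \right)} = -6 + H + X$ ($l{\left(H,X \right)} = -6 + \left(H + X\right) = -6 + H + X$)
$G{\left(U,Z \right)} = 6$
$\frac{l{\left(6,96 \right)}}{G{\left(w,-70 \right)}} = \frac{-6 + 6 + 96}{6} = 96 \cdot \frac{1}{6} = 16$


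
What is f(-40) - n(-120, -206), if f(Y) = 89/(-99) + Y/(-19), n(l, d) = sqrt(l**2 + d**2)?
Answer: 2269/1881 - 2*sqrt(14209) ≈ -237.20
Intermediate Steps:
n(l, d) = sqrt(d**2 + l**2)
f(Y) = -89/99 - Y/19 (f(Y) = 89*(-1/99) + Y*(-1/19) = -89/99 - Y/19)
f(-40) - n(-120, -206) = (-89/99 - 1/19*(-40)) - sqrt((-206)**2 + (-120)**2) = (-89/99 + 40/19) - sqrt(42436 + 14400) = 2269/1881 - sqrt(56836) = 2269/1881 - 2*sqrt(14209)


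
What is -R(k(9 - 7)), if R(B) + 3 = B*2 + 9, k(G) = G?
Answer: -10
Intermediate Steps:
R(B) = 6 + 2*B (R(B) = -3 + (B*2 + 9) = -3 + (2*B + 9) = -3 + (9 + 2*B) = 6 + 2*B)
-R(k(9 - 7)) = -(6 + 2*(9 - 7)) = -(6 + 2*2) = -(6 + 4) = -1*10 = -10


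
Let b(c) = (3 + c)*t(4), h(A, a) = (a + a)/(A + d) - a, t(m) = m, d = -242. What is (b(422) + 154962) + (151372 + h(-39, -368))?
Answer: 86661698/281 ≈ 3.0840e+5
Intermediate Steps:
h(A, a) = -a + 2*a/(-242 + A) (h(A, a) = (a + a)/(A - 242) - a = (2*a)/(-242 + A) - a = 2*a/(-242 + A) - a = -a + 2*a/(-242 + A))
b(c) = 12 + 4*c (b(c) = (3 + c)*4 = 12 + 4*c)
(b(422) + 154962) + (151372 + h(-39, -368)) = ((12 + 4*422) + 154962) + (151372 - 368*(244 - 1*(-39))/(-242 - 39)) = ((12 + 1688) + 154962) + (151372 - 368*(244 + 39)/(-281)) = (1700 + 154962) + (151372 - 368*(-1/281)*283) = 156662 + (151372 + 104144/281) = 156662 + 42639676/281 = 86661698/281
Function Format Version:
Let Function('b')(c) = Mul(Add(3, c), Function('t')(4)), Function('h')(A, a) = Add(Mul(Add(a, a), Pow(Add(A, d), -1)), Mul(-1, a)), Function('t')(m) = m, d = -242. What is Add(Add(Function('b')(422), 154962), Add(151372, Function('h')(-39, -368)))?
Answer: Rational(86661698, 281) ≈ 3.0840e+5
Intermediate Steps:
Function('h')(A, a) = Add(Mul(-1, a), Mul(2, a, Pow(Add(-242, A), -1))) (Function('h')(A, a) = Add(Mul(Add(a, a), Pow(Add(A, -242), -1)), Mul(-1, a)) = Add(Mul(Mul(2, a), Pow(Add(-242, A), -1)), Mul(-1, a)) = Add(Mul(2, a, Pow(Add(-242, A), -1)), Mul(-1, a)) = Add(Mul(-1, a), Mul(2, a, Pow(Add(-242, A), -1))))
Function('b')(c) = Add(12, Mul(4, c)) (Function('b')(c) = Mul(Add(3, c), 4) = Add(12, Mul(4, c)))
Add(Add(Function('b')(422), 154962), Add(151372, Function('h')(-39, -368))) = Add(Add(Add(12, Mul(4, 422)), 154962), Add(151372, Mul(-368, Pow(Add(-242, -39), -1), Add(244, Mul(-1, -39))))) = Add(Add(Add(12, 1688), 154962), Add(151372, Mul(-368, Pow(-281, -1), Add(244, 39)))) = Add(Add(1700, 154962), Add(151372, Mul(-368, Rational(-1, 281), 283))) = Add(156662, Add(151372, Rational(104144, 281))) = Add(156662, Rational(42639676, 281)) = Rational(86661698, 281)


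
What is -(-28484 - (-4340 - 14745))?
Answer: 9399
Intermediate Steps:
-(-28484 - (-4340 - 14745)) = -(-28484 - 1*(-19085)) = -(-28484 + 19085) = -1*(-9399) = 9399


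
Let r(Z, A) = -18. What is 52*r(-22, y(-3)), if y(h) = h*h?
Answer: -936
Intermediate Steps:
y(h) = h²
52*r(-22, y(-3)) = 52*(-18) = -936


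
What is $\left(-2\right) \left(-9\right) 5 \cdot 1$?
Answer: $90$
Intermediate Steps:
$\left(-2\right) \left(-9\right) 5 \cdot 1 = 18 \cdot 5 = 90$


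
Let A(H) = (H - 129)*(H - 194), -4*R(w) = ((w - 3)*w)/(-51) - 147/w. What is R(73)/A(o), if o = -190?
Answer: 380527/1824210432 ≈ 0.00020860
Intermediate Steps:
R(w) = 147/(4*w) + w*(-3 + w)/204 (R(w) = -(((w - 3)*w)/(-51) - 147/w)/4 = -(((-3 + w)*w)*(-1/51) - 147/w)/4 = -((w*(-3 + w))*(-1/51) - 147/w)/4 = -(-w*(-3 + w)/51 - 147/w)/4 = -(-147/w - w*(-3 + w)/51)/4 = 147/(4*w) + w*(-3 + w)/204)
A(H) = (-194 + H)*(-129 + H) (A(H) = (-129 + H)*(-194 + H) = (-194 + H)*(-129 + H))
R(73)/A(o) = ((1/204)*(7497 + 73**2*(-3 + 73))/73)/(25026 + (-190)**2 - 323*(-190)) = ((1/204)*(1/73)*(7497 + 5329*70))/(25026 + 36100 + 61370) = ((1/204)*(1/73)*(7497 + 373030))/122496 = ((1/204)*(1/73)*380527)*(1/122496) = (380527/14892)*(1/122496) = 380527/1824210432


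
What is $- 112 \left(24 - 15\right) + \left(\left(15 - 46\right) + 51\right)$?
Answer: $-988$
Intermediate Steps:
$- 112 \left(24 - 15\right) + \left(\left(15 - 46\right) + 51\right) = \left(-112\right) 9 + \left(-31 + 51\right) = -1008 + 20 = -988$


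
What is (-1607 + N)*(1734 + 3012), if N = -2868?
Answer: -21238350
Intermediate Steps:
(-1607 + N)*(1734 + 3012) = (-1607 - 2868)*(1734 + 3012) = -4475*4746 = -21238350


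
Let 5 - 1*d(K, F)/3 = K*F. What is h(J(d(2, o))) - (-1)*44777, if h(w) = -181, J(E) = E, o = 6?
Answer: 44596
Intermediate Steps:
d(K, F) = 15 - 3*F*K (d(K, F) = 15 - 3*K*F = 15 - 3*F*K)
h(J(d(2, o))) - (-1)*44777 = -181 - (-1)*44777 = -181 - 1*(-44777) = -181 + 44777 = 44596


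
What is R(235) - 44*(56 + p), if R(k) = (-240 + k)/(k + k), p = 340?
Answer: -1637857/94 ≈ -17424.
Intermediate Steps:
R(k) = (-240 + k)/(2*k) (R(k) = (-240 + k)/((2*k)) = (-240 + k)*(1/(2*k)) = (-240 + k)/(2*k))
R(235) - 44*(56 + p) = (½)*(-240 + 235)/235 - 44*(56 + 340) = (½)*(1/235)*(-5) - 44*396 = -1/94 - 17424 = -1637857/94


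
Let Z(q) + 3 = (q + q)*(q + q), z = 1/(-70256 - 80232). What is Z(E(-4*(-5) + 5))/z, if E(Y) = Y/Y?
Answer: -150488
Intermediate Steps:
E(Y) = 1
z = -1/150488 (z = 1/(-150488) = -1/150488 ≈ -6.6450e-6)
Z(q) = -3 + 4*q² (Z(q) = -3 + (q + q)*(q + q) = -3 + (2*q)*(2*q) = -3 + 4*q²)
Z(E(-4*(-5) + 5))/z = (-3 + 4*1²)/(-1/150488) = (-3 + 4*1)*(-150488) = (-3 + 4)*(-150488) = 1*(-150488) = -150488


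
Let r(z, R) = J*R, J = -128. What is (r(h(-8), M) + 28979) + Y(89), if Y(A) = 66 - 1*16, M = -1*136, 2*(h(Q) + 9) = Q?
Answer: 46437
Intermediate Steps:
h(Q) = -9 + Q/2
M = -136
Y(A) = 50 (Y(A) = 66 - 16 = 50)
r(z, R) = -128*R
(r(h(-8), M) + 28979) + Y(89) = (-128*(-136) + 28979) + 50 = (17408 + 28979) + 50 = 46387 + 50 = 46437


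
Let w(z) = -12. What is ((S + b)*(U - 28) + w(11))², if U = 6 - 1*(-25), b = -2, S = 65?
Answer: 31329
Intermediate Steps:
U = 31 (U = 6 + 25 = 31)
((S + b)*(U - 28) + w(11))² = ((65 - 2)*(31 - 28) - 12)² = (63*3 - 12)² = (189 - 12)² = 177² = 31329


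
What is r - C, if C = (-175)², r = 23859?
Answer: -6766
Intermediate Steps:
C = 30625
r - C = 23859 - 1*30625 = 23859 - 30625 = -6766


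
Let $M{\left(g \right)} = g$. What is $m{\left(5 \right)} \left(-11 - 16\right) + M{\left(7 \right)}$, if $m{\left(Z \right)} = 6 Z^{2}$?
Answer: $-4043$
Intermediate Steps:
$m{\left(5 \right)} \left(-11 - 16\right) + M{\left(7 \right)} = 6 \cdot 5^{2} \left(-11 - 16\right) + 7 = 6 \cdot 25 \left(-11 - 16\right) + 7 = 150 \left(-27\right) + 7 = -4050 + 7 = -4043$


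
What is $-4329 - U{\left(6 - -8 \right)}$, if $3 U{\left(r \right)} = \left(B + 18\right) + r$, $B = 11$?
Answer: $- \frac{13030}{3} \approx -4343.3$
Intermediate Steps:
$U{\left(r \right)} = \frac{29}{3} + \frac{r}{3}$ ($U{\left(r \right)} = \frac{\left(11 + 18\right) + r}{3} = \frac{29 + r}{3} = \frac{29}{3} + \frac{r}{3}$)
$-4329 - U{\left(6 - -8 \right)} = -4329 - \left(\frac{29}{3} + \frac{6 - -8}{3}\right) = -4329 - \left(\frac{29}{3} + \frac{6 + 8}{3}\right) = -4329 - \left(\frac{29}{3} + \frac{1}{3} \cdot 14\right) = -4329 - \left(\frac{29}{3} + \frac{14}{3}\right) = -4329 - \frac{43}{3} = - \frac{13030}{3}$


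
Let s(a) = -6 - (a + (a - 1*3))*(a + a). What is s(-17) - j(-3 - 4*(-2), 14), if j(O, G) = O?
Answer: -1269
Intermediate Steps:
s(a) = -6 - 2*a*(-3 + 2*a) (s(a) = -6 - (a + (a - 3))*2*a = -6 - (a + (-3 + a))*2*a = -6 - (-3 + 2*a)*2*a = -6 - 2*a*(-3 + 2*a))
s(-17) - j(-3 - 4*(-2), 14) = (-6 - 4*(-17)² + 6*(-17)) - (-3 - 4*(-2)) = (-6 - 4*289 - 102) - (-3 + 8) = (-6 - 1156 - 102) - 1*5 = -1264 - 5 = -1269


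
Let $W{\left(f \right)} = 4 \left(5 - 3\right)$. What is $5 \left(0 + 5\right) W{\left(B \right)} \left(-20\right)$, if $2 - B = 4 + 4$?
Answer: $-4000$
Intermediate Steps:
$B = -6$ ($B = 2 - \left(4 + 4\right) = 2 - 8 = -6$)
$W{\left(f \right)} = 8$ ($W{\left(f \right)} = 4 \cdot 2 = 8$)
$5 \left(0 + 5\right) W{\left(B \right)} \left(-20\right) = 5 \left(0 + 5\right) 8 \left(-20\right) = 5 \cdot 5 \cdot 8 \left(-20\right) = 25 \cdot 8 \left(-20\right) = 200 \left(-20\right) = -4000$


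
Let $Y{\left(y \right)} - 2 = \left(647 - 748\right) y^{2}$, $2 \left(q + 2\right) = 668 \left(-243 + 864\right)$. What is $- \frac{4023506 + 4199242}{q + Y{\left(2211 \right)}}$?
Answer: $\frac{2740916}{164511069} \approx 0.016661$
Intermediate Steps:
$q = 207412$ ($q = -2 + \frac{668 \left(-243 + 864\right)}{2} = -2 + \frac{668 \cdot 621}{2} = -2 + \frac{1}{2} \cdot 414828 = -2 + 207414 = 207412$)
$Y{\left(y \right)} = 2 - 101 y^{2}$ ($Y{\left(y \right)} = 2 + \left(647 - 748\right) y^{2} = 2 - 101 y^{2}$)
$- \frac{4023506 + 4199242}{q + Y{\left(2211 \right)}} = - \frac{4023506 + 4199242}{207412 + \left(2 - 101 \cdot 2211^{2}\right)} = - \frac{8222748}{207412 + \left(2 - 493740621\right)} = - \frac{8222748}{207412 - 493740619} = - \frac{8222748}{-493533207} = - \frac{8222748 \left(-1\right)}{493533207} = \left(-1\right) \left(- \frac{2740916}{164511069}\right) = \frac{2740916}{164511069}$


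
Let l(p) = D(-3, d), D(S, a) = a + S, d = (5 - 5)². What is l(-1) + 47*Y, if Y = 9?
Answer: 420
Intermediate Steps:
d = 0 (d = 0² = 0)
D(S, a) = S + a
l(p) = -3 (l(p) = -3 + 0 = -3)
l(-1) + 47*Y = -3 + 47*9 = -3 + 423 = 420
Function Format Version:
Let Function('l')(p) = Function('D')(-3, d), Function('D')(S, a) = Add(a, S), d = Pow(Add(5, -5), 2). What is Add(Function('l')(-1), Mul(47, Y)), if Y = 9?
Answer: 420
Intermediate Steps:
d = 0 (d = Pow(0, 2) = 0)
Function('D')(S, a) = Add(S, a)
Function('l')(p) = -3 (Function('l')(p) = Add(-3, 0) = -3)
Add(Function('l')(-1), Mul(47, Y)) = Add(-3, Mul(47, 9)) = Add(-3, 423) = 420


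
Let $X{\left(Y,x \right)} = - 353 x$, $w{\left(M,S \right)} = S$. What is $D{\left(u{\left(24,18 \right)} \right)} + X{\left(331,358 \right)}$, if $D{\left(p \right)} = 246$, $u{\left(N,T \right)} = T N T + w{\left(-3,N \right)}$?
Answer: $-126128$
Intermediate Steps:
$u{\left(N,T \right)} = N + N T^{2}$ ($u{\left(N,T \right)} = T N T + N = N T T + N = N T^{2} + N = N + N T^{2}$)
$D{\left(u{\left(24,18 \right)} \right)} + X{\left(331,358 \right)} = 246 - 126374 = -126128$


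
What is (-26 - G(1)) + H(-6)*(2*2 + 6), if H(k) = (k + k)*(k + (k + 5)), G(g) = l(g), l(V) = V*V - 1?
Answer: 814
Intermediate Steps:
l(V) = -1 + V² (l(V) = V² - 1 = -1 + V²)
G(g) = -1 + g²
H(k) = 2*k*(5 + 2*k) (H(k) = (2*k)*(k + (5 + k)) = (2*k)*(5 + 2*k) = 2*k*(5 + 2*k))
(-26 - G(1)) + H(-6)*(2*2 + 6) = (-26 - (-1 + 1²)) + (2*(-6)*(5 + 2*(-6)))*(2*2 + 6) = (-26 - (-1 + 1)) + (2*(-6)*(5 - 12))*(4 + 6) = (-26 - 1*0) + (2*(-6)*(-7))*10 = (-26 + 0) + 84*10 = -26 + 840 = 814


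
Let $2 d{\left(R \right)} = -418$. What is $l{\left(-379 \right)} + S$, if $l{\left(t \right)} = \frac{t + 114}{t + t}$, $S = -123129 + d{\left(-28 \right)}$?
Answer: $- \frac{93489939}{758} \approx -1.2334 \cdot 10^{5}$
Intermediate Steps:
$d{\left(R \right)} = -209$ ($d{\left(R \right)} = \frac{1}{2} \left(-418\right) = -209$)
$S = -123338$ ($S = -123129 - 209 = -123338$)
$l{\left(t \right)} = \frac{114 + t}{2 t}$
$l{\left(-379 \right)} + S = \frac{114 - 379}{2 \left(-379\right)} - 123338 = \frac{1}{2} \left(- \frac{1}{379}\right) \left(-265\right) - 123338 = \frac{265}{758} - 123338 = - \frac{93489939}{758}$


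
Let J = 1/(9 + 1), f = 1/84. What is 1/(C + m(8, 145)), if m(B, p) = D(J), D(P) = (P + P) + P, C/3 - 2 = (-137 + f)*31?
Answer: -140/1782703 ≈ -7.8532e-5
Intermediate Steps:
f = 1/84 ≈ 0.011905
C = -356549/28 (C = 6 + 3*((-137 + 1/84)*31) = 6 + 3*(-11507/84*31) = 6 + 3*(-356717/84) = 6 - 356717/28 = -356549/28 ≈ -12734.)
J = ⅒ (J = 1/10 = ⅒ ≈ 0.10000)
D(P) = 3*P (D(P) = 2*P + P = 3*P)
m(B, p) = 3/10 (m(B, p) = 3*(⅒) = 3/10)
1/(C + m(8, 145)) = 1/(-356549/28 + 3/10) = 1/(-1782703/140) = -140/1782703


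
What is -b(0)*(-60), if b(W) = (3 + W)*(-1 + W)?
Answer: -180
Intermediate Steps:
b(W) = (-1 + W)*(3 + W)
-b(0)*(-60) = -(-3 + 0**2 + 2*0)*(-60) = -(-3 + 0 + 0)*(-60) = -1*(-3)*(-60) = 3*(-60) = -180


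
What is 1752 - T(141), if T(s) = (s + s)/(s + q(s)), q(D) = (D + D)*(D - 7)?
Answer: 471286/269 ≈ 1752.0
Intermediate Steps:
q(D) = 2*D*(-7 + D) (q(D) = (2*D)*(-7 + D) = 2*D*(-7 + D))
T(s) = 2*s/(s + 2*s*(-7 + s)) (T(s) = (s + s)/(s + 2*s*(-7 + s)) = (2*s)/(s + 2*s*(-7 + s)) = 2*s/(s + 2*s*(-7 + s)))
1752 - T(141) = 1752 - 2/(-13 + 2*141) = 1752 - 2/(-13 + 282) = 1752 - 2/269 = 471286/269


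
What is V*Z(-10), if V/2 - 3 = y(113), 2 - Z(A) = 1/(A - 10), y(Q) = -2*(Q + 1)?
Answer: -1845/2 ≈ -922.50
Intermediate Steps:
y(Q) = -2 - 2*Q (y(Q) = -2*(1 + Q) = -2 - 2*Q)
Z(A) = 2 - 1/(-10 + A) (Z(A) = 2 - 1/(A - 10) = 2 - 1/(-10 + A))
V = -450 (V = 6 + 2*(-2 - 2*113) = 6 + 2*(-2 - 226) = 6 + 2*(-228) = 6 - 456 = -450)
V*Z(-10) = -450*(-21 + 2*(-10))/(-10 - 10) = -450*(-21 - 20)/(-20) = -(-45)*(-41)/2 = -450*41/20 = -1845/2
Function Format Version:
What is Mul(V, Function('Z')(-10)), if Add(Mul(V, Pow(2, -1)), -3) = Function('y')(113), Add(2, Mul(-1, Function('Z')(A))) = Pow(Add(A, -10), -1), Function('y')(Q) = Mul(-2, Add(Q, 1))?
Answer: Rational(-1845, 2) ≈ -922.50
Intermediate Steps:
Function('y')(Q) = Add(-2, Mul(-2, Q)) (Function('y')(Q) = Mul(-2, Add(1, Q)) = Add(-2, Mul(-2, Q)))
Function('Z')(A) = Add(2, Mul(-1, Pow(Add(-10, A), -1))) (Function('Z')(A) = Add(2, Mul(-1, Pow(Add(A, -10), -1))) = Add(2, Mul(-1, Pow(Add(-10, A), -1))))
V = -450 (V = Add(6, Mul(2, Add(-2, Mul(-2, 113)))) = Add(6, Mul(2, Add(-2, -226))) = Add(6, Mul(2, -228)) = Add(6, -456) = -450)
Mul(V, Function('Z')(-10)) = Mul(-450, Mul(Pow(Add(-10, -10), -1), Add(-21, Mul(2, -10)))) = Mul(-450, Mul(Pow(-20, -1), Add(-21, -20))) = Mul(-450, Mul(Rational(-1, 20), -41)) = Mul(-450, Rational(41, 20)) = Rational(-1845, 2)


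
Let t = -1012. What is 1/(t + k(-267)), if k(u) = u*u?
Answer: 1/70277 ≈ 1.4229e-5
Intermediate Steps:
k(u) = u²
1/(t + k(-267)) = 1/(-1012 + (-267)²) = 1/(-1012 + 71289) = 1/70277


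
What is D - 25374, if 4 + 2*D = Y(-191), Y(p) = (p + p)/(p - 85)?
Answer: -7003585/276 ≈ -25375.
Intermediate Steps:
Y(p) = 2*p/(-85 + p) (Y(p) = (2*p)/(-85 + p) = 2*p/(-85 + p))
D = -361/276 (D = -2 + (2*(-191)/(-85 - 191))/2 = -2 + (2*(-191)/(-276))/2 = -2 + (2*(-191)*(-1/276))/2 = -2 + (1/2)*(191/138) = -2 + 191/276 = -361/276 ≈ -1.3080)
D - 25374 = -361/276 - 25374 = -7003585/276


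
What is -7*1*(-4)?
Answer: 28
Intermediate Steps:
-7*1*(-4) = -7*(-4) = 28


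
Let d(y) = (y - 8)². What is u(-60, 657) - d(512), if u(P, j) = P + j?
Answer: -253419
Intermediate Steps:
d(y) = (-8 + y)²
u(-60, 657) - d(512) = (-60 + 657) - (-8 + 512)² = 597 - 1*504² = 597 - 1*254016 = 597 - 254016 = -253419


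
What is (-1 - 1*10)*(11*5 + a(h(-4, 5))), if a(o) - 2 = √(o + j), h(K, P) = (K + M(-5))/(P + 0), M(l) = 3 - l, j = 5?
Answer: -627 - 11*√145/5 ≈ -653.49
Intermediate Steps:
h(K, P) = (8 + K)/P (h(K, P) = (K + (3 - 1*(-5)))/(P + 0) = (K + (3 + 5))/P = (K + 8)/P = (8 + K)/P)
a(o) = 2 + √(5 + o) (a(o) = 2 + √(o + 5) = 2 + √(5 + o))
(-1 - 1*10)*(11*5 + a(h(-4, 5))) = (-1 - 1*10)*(11*5 + (2 + √(5 + (8 - 4)/5))) = (-1 - 10)*(55 + (2 + √(5 + (⅕)*4))) = -11*(55 + (2 + √(5 + ⅘))) = -11*(55 + (2 + √(29/5))) = -11*(55 + (2 + √145/5)) = -11*(57 + √145/5) = -627 - 11*√145/5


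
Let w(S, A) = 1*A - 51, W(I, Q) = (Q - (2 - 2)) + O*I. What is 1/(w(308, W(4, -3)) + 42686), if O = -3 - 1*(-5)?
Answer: 1/42640 ≈ 2.3452e-5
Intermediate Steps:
O = 2 (O = -3 + 5 = 2)
W(I, Q) = Q + 2*I (W(I, Q) = (Q - (2 - 2)) + 2*I = (Q - 1*0) + 2*I = (Q + 0) + 2*I = Q + 2*I)
w(S, A) = -51 + A (w(S, A) = A - 51 = -51 + A)
1/(w(308, W(4, -3)) + 42686) = 1/((-51 + (-3 + 2*4)) + 42686) = 1/((-51 + (-3 + 8)) + 42686) = 1/((-51 + 5) + 42686) = 1/(-46 + 42686) = 1/42640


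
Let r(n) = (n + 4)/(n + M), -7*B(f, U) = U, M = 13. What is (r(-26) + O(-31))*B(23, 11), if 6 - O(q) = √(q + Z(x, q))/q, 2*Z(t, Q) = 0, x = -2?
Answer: -1100/91 - 11*I*√31/217 ≈ -12.088 - 0.28224*I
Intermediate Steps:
B(f, U) = -U/7
Z(t, Q) = 0 (Z(t, Q) = (½)*0 = 0)
r(n) = (4 + n)/(13 + n) (r(n) = (n + 4)/(n + 13) = (4 + n)/(13 + n))
O(q) = 6 - 1/√q (O(q) = 6 - √(q + 0)/q = 6 - √q/q = 6 - 1/√q)
(r(-26) + O(-31))*B(23, 11) = ((4 - 26)/(13 - 26) + (6 - 1/√(-31)))*(-⅐*11) = (-22/(-13) + (6 - (-1)*I*√31/31))*(-11/7) = (-1/13*(-22) + (6 + I*√31/31))*(-11/7) = (22/13 + (6 + I*√31/31))*(-11/7) = (100/13 + I*√31/31)*(-11/7) = -1100/91 - 11*I*√31/217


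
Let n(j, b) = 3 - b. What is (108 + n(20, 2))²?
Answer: 11881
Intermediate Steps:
(108 + n(20, 2))² = (108 + (3 - 1*2))² = (108 + (3 - 2))² = (108 + 1)² = 109² = 11881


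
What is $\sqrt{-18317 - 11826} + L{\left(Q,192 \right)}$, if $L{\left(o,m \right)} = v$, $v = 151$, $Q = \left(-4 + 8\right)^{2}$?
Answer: $151 + i \sqrt{30143} \approx 151.0 + 173.62 i$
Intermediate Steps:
$Q = 16$ ($Q = 4^{2} = 16$)
$L{\left(o,m \right)} = 151$
$\sqrt{-18317 - 11826} + L{\left(Q,192 \right)} = \sqrt{-18317 - 11826} + 151 = \sqrt{-30143} + 151 = i \sqrt{30143} + 151 = 151 + i \sqrt{30143}$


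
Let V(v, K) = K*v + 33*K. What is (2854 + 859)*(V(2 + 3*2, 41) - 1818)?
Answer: -508681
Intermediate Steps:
V(v, K) = 33*K + K*v
(2854 + 859)*(V(2 + 3*2, 41) - 1818) = (2854 + 859)*(41*(33 + (2 + 3*2)) - 1818) = 3713*(41*(33 + (2 + 6)) - 1818) = 3713*(41*(33 + 8) - 1818) = 3713*(41*41 - 1818) = 3713*(1681 - 1818) = 3713*(-137) = -508681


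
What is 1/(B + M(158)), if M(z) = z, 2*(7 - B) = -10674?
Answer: 1/5502 ≈ 0.00018175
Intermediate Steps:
B = 5344 (B = 7 - 1/2*(-10674) = 7 + 5337 = 5344)
1/(B + M(158)) = 1/(5344 + 158) = 1/5502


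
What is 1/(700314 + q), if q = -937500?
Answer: -1/237186 ≈ -4.2161e-6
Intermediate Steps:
1/(700314 + q) = 1/(700314 - 937500) = 1/(-237186) = -1/237186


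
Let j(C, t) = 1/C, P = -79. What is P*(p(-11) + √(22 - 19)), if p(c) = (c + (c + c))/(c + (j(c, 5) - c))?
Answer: -28677 - 79*√3 ≈ -28814.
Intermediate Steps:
p(c) = 3*c² (p(c) = (c + (c + c))/(c + (1/c - c)) = (c + 2*c)/(1/c) = (3*c)*c = 3*c²)
P*(p(-11) + √(22 - 19)) = -79*(3*(-11)² + √(22 - 19)) = -79*(3*121 + √3) = -79*(363 + √3) = -28677 - 79*√3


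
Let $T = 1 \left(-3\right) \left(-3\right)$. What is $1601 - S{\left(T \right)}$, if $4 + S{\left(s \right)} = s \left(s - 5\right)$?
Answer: $1569$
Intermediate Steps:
$T = 9$ ($T = \left(-3\right) \left(-3\right) = 9$)
$S{\left(s \right)} = -4 + s \left(-5 + s\right)$ ($S{\left(s \right)} = -4 + s \left(s - 5\right) = -4 + s \left(-5 + s\right)$)
$1601 - S{\left(T \right)} = 1601 - \left(-4 + 9^{2} - 45\right) = 1601 - \left(-4 + 81 - 45\right) = 1601 - 32 = 1569$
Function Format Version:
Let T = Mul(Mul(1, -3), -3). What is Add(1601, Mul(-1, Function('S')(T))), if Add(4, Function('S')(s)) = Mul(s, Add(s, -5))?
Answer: 1569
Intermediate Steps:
T = 9 (T = Mul(-3, -3) = 9)
Function('S')(s) = Add(-4, Mul(s, Add(-5, s))) (Function('S')(s) = Add(-4, Mul(s, Add(s, -5))) = Add(-4, Mul(s, Add(-5, s))))
Add(1601, Mul(-1, Function('S')(T))) = Add(1601, Mul(-1, Add(-4, Pow(9, 2), Mul(-5, 9)))) = Add(1601, Mul(-1, Add(-4, 81, -45))) = Add(1601, Mul(-1, 32)) = Add(1601, -32) = 1569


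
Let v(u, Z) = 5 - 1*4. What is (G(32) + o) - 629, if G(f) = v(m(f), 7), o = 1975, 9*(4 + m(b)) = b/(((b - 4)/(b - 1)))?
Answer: 1347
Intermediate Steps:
m(b) = -4 + b*(-1 + b)/(9*(-4 + b)) (m(b) = -4 + (b/(((b - 4)/(b - 1))))/9 = -4 + (b/(((-4 + b)/(-1 + b))))/9 = -4 + (b*((-1 + b)/(-4 + b)))/9 = -4 + (b*(-1 + b)/(-4 + b))/9 = -4 + b*(-1 + b)/(9*(-4 + b)))
v(u, Z) = 1 (v(u, Z) = 5 - 4 = 1)
G(f) = 1
(G(32) + o) - 629 = (1 + 1975) - 629 = 1976 - 629 = 1347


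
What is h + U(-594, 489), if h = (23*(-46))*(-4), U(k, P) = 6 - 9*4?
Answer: 4202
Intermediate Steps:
U(k, P) = -30 (U(k, P) = 6 - 36 = -30)
h = 4232 (h = -1058*(-4) = 4232)
h + U(-594, 489) = 4232 - 30 = 4202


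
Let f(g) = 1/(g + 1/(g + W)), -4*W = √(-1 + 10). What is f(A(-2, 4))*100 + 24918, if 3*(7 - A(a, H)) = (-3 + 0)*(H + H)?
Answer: 21410262/859 ≈ 24925.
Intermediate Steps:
A(a, H) = 7 + 2*H (A(a, H) = 7 - (-3 + 0)*(H + H)/3 = 7 - (-1)*2*H = 7 - (-2)*H = 7 + 2*H)
W = -¾ (W = -√(-1 + 10)/4 = -√9/4 = -¼*3 = -¾ ≈ -0.75000)
f(g) = 1/(g + 1/(-¾ + g)) (f(g) = 1/(g + 1/(g - ¾)) = 1/(g + 1/(-¾ + g)))
f(A(-2, 4))*100 + 24918 = ((-3 + 4*(7 + 2*4))/(4 - 3*(7 + 2*4) + 4*(7 + 2*4)²))*100 + 24918 = ((-3 + 4*(7 + 8))/(4 - 3*(7 + 8) + 4*(7 + 8)²))*100 + 24918 = ((-3 + 4*15)/(4 - 3*15 + 4*15²))*100 + 24918 = ((-3 + 60)/(4 - 45 + 4*225))*100 + 24918 = (57/(4 - 45 + 900))*100 + 24918 = (57/859)*100 + 24918 = 5700/859 + 24918 = 21410262/859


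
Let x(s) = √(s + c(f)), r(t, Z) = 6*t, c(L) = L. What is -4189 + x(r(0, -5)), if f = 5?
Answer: -4189 + √5 ≈ -4186.8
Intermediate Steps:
x(s) = √(5 + s) (x(s) = √(s + 5) = √(5 + s))
-4189 + x(r(0, -5)) = -4189 + √(5 + 6*0) = -4189 + √(5 + 0) = -4189 + √5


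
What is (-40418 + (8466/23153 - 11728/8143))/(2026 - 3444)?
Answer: 3810202669584/133671229211 ≈ 28.504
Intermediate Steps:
(-40418 + (8466/23153 - 11728/8143))/(2026 - 3444) = (-40418 + (8466*(1/23153) - 11728*1/8143))/(-1418) = (-40418 + (8466/23153 - 11728/8143))*(-1/1418) = (-40418 - 202599746/188534879)*(-1/1418) = -7620405339168/188534879*(-1/1418) = 3810202669584/133671229211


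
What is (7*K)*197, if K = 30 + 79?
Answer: 150311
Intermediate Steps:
K = 109
(7*K)*197 = (7*109)*197 = 763*197 = 150311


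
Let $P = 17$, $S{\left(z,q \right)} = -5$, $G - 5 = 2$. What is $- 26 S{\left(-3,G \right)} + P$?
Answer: $147$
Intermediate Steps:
$G = 7$ ($G = 5 + 2 = 7$)
$- 26 S{\left(-3,G \right)} + P = \left(-26\right) \left(-5\right) + 17 = 130 + 17 = 147$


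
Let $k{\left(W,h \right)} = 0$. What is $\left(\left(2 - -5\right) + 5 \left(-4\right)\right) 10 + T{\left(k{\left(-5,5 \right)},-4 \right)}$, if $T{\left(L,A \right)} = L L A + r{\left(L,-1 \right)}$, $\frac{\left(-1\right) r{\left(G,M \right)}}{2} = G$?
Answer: $-130$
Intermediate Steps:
$r{\left(G,M \right)} = - 2 G$
$T{\left(L,A \right)} = - 2 L + A L^{2}$ ($T{\left(L,A \right)} = L L A - 2 L = L^{2} A - 2 L = A L^{2} - 2 L = - 2 L + A L^{2}$)
$\left(\left(2 - -5\right) + 5 \left(-4\right)\right) 10 + T{\left(k{\left(-5,5 \right)},-4 \right)} = \left(\left(2 - -5\right) + 5 \left(-4\right)\right) 10 + 0 \left(-2 - 0\right) = \left(\left(2 + 5\right) - 20\right) 10 + 0 \left(-2 + 0\right) = \left(7 - 20\right) 10 + 0 \left(-2\right) = \left(-13\right) 10 + 0 = -130 + 0 = -130$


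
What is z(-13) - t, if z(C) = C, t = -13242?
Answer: 13229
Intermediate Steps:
z(-13) - t = -13 - 1*(-13242) = -13 + 13242 = 13229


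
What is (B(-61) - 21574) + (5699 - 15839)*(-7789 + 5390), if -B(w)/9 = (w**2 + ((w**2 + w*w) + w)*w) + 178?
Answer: 28321364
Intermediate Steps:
B(w) = -1602 - 9*w**2 - 9*w*(w + 2*w**2) (B(w) = -9*((w**2 + ((w**2 + w*w) + w)*w) + 178) = -9*((w**2 + ((w**2 + w**2) + w)*w) + 178) = -9*((w**2 + (2*w**2 + w)*w) + 178) = -9*((w**2 + (w + 2*w**2)*w) + 178) = -9*((w**2 + w*(w + 2*w**2)) + 178) = -9*(178 + w**2 + w*(w + 2*w**2)) = -1602 - 9*w**2 - 9*w*(w + 2*w**2))
(B(-61) - 21574) + (5699 - 15839)*(-7789 + 5390) = ((-1602 - 18*(-61)**2 - 18*(-61)**3) - 21574) + (5699 - 15839)*(-7789 + 5390) = ((-1602 - 18*3721 - 18*(-226981)) - 21574) - 10140*(-2399) = ((-1602 - 66978 + 4085658) - 21574) + 24325860 = (4017078 - 21574) + 24325860 = 3995504 + 24325860 = 28321364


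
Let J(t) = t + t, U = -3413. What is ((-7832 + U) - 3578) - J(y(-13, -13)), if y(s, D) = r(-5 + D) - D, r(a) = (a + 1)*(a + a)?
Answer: -16073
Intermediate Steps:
r(a) = 2*a*(1 + a) (r(a) = (1 + a)*(2*a) = 2*a*(1 + a))
y(s, D) = -D + 2*(-5 + D)*(-4 + D) (y(s, D) = 2*(-5 + D)*(1 + (-5 + D)) - D = 2*(-5 + D)*(-4 + D) - D = -D + 2*(-5 + D)*(-4 + D))
J(t) = 2*t
((-7832 + U) - 3578) - J(y(-13, -13)) = ((-7832 - 3413) - 3578) - 2*(-1*(-13) + 2*(-5 - 13)*(-4 - 13)) = (-11245 - 3578) - 2*(13 + 2*(-18)*(-17)) = -14823 - 2*(13 + 612) = -14823 - 2*625 = -14823 - 1*1250 = -14823 - 1250 = -16073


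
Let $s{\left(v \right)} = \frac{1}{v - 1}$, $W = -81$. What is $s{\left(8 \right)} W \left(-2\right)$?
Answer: $\frac{162}{7} \approx 23.143$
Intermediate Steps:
$s{\left(v \right)} = \frac{1}{-1 + v}$
$s{\left(8 \right)} W \left(-2\right) = \frac{1}{-1 + 8} \left(-81\right) \left(-2\right) = \frac{1}{7} \left(-81\right) \left(-2\right) = \left(- \frac{81}{7}\right) \left(-2\right) = \frac{162}{7}$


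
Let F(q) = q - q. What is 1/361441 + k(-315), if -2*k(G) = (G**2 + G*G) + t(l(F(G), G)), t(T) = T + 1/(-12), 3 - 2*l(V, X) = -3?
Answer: -860748247811/8674584 ≈ -99227.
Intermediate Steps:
F(q) = 0
l(V, X) = 3 (l(V, X) = 3/2 - 1/2*(-3) = 3/2 + 3/2 = 3)
t(T) = -1/12 + T (t(T) = T - 1/12 = -1/12 + T)
k(G) = -35/24 - G**2 (k(G) = -((G**2 + G*G) + (-1/12 + 3))/2 = -((G**2 + G**2) + 35/12)/2 = -(2*G**2 + 35/12)/2 = -(35/12 + 2*G**2)/2 = -35/24 - G**2)
1/361441 + k(-315) = 1/361441 + (-35/24 - 1*(-315)**2) = 1/361441 + (-35/24 - 1*99225) = 1/361441 + (-35/24 - 99225) = 1/361441 - 2381435/24 = -860748247811/8674584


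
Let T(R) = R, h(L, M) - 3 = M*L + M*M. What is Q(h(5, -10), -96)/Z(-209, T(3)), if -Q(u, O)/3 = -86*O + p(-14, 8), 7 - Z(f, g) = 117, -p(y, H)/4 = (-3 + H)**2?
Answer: 12234/55 ≈ 222.44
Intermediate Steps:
p(y, H) = -4*(-3 + H)**2
h(L, M) = 3 + M**2 + L*M (h(L, M) = 3 + (M*L + M*M) = 3 + (L*M + M**2) = 3 + (M**2 + L*M) = 3 + M**2 + L*M)
Z(f, g) = -110 (Z(f, g) = 7 - 1*117 = 7 - 117 = -110)
Q(u, O) = 300 + 258*O (Q(u, O) = -3*(-86*O - 4*(-3 + 8)**2) = -3*(-86*O - 4*5**2) = -3*(-86*O - 4*25) = -3*(-86*O - 100) = -3*(-100 - 86*O) = 300 + 258*O)
Q(h(5, -10), -96)/Z(-209, T(3)) = (300 + 258*(-96))/(-110) = (300 - 24768)*(-1/110) = -24468*(-1/110) = 12234/55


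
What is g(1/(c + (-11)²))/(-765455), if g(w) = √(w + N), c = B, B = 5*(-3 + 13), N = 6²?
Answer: -√116983/43630935 ≈ -7.8391e-6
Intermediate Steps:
N = 36
B = 50 (B = 5*10 = 50)
c = 50
g(w) = √(36 + w) (g(w) = √(w + 36) = √(36 + w))
g(1/(c + (-11)²))/(-765455) = √(36 + 1/(50 + (-11)²))/(-765455) = √(36 + 1/(50 + 121))*(-1/765455) = √(36 + 1/171)*(-1/765455) = √(6157/171)*(-1/765455) = (√116983/57)*(-1/765455) = -√116983/43630935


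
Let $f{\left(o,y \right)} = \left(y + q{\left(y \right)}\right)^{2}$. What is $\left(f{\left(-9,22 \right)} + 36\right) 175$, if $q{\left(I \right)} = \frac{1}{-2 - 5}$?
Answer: $\frac{629325}{7} \approx 89904.0$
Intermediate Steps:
$q{\left(I \right)} = - \frac{1}{7}$ ($q{\left(I \right)} = \frac{1}{-7} = - \frac{1}{7}$)
$f{\left(o,y \right)} = \left(- \frac{1}{7} + y\right)^{2}$ ($f{\left(o,y \right)} = \left(y - \frac{1}{7}\right)^{2} = \left(- \frac{1}{7} + y\right)^{2}$)
$\left(f{\left(-9,22 \right)} + 36\right) 175 = \left(\frac{\left(-1 + 7 \cdot 22\right)^{2}}{49} + 36\right) 175 = \left(\frac{\left(-1 + 154\right)^{2}}{49} + 36\right) 175 = \left(\frac{153^{2}}{49} + 36\right) 175 = \left(\frac{1}{49} \cdot 23409 + 36\right) 175 = \left(\frac{23409}{49} + 36\right) 175 = \frac{25173}{49} \cdot 175 = \frac{629325}{7}$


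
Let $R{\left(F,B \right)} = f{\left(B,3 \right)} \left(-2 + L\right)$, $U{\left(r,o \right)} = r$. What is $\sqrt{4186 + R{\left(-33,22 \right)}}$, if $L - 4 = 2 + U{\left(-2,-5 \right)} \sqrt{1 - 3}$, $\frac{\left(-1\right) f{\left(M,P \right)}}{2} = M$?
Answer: $\sqrt{4010 + 88 i \sqrt{2}} \approx 63.332 + 0.9825 i$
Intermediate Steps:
$f{\left(M,P \right)} = - 2 M$
$L = 6 - 2 i \sqrt{2}$ ($L = 4 + \left(2 - 2 \sqrt{1 - 3}\right) = 4 + \left(2 - 2 \sqrt{-2}\right) = 4 + \left(2 - 2 i \sqrt{2}\right) = 6 - 2 i \sqrt{2} \approx 6.0 - 2.8284 i$)
$R{\left(F,B \right)} = - 2 B \left(4 - 2 i \sqrt{2}\right)$ ($R{\left(F,B \right)} = - 2 B \left(-2 + \left(6 - 2 i \sqrt{2}\right)\right) = - 2 B \left(4 - 2 i \sqrt{2}\right)$)
$\sqrt{4186 + R{\left(-33,22 \right)}} = \sqrt{4186 + 4 \cdot 22 \left(-2 + i \sqrt{2}\right)} = \sqrt{4186 - \left(176 - 88 i \sqrt{2}\right)} = \sqrt{4010 + 88 i \sqrt{2}}$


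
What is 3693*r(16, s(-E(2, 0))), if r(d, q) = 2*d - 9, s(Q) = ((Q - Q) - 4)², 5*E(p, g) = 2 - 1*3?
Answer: 84939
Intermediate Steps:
E(p, g) = -⅕ (E(p, g) = (2 - 1*3)/5 = (2 - 3)/5 = (⅕)*(-1) = -⅕)
s(Q) = 16 (s(Q) = (0 - 4)² = (-4)² = 16)
r(d, q) = -9 + 2*d
3693*r(16, s(-E(2, 0))) = 3693*(-9 + 2*16) = 3693*(-9 + 32) = 3693*23 = 84939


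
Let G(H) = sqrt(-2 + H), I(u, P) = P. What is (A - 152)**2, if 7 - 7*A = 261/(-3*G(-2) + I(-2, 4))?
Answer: 783610927/33124 + 10963566*I/8281 ≈ 23657.0 + 1323.9*I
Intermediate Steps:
A = 1 - 261*(4 + 6*I)/364 (A = 1 - 261/(7*(-3*sqrt(-2 - 2) + 4)) = 1 - 261/(7*(-6*I + 4)) = 1 - 261/(7*(4 - 6*I)) = 1 - 261*(4 + 6*I)/52/7 = 1 - 261*(4 + 6*I)/364 ≈ -1.8681 - 4.3022*I)
(A - 152)**2 = ((-170/91 - 783*I/182) - 152)**2 = (-14002/91 - 783*I/182)**2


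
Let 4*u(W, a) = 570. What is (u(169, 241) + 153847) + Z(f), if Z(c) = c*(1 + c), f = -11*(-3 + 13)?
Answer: 331959/2 ≈ 1.6598e+5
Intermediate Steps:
u(W, a) = 285/2 (u(W, a) = (¼)*570 = 285/2)
f = -110 (f = -11*10 = -110)
(u(169, 241) + 153847) + Z(f) = (285/2 + 153847) - 110*(1 - 110) = 307979/2 - 110*(-109) = 307979/2 + 11990 = 331959/2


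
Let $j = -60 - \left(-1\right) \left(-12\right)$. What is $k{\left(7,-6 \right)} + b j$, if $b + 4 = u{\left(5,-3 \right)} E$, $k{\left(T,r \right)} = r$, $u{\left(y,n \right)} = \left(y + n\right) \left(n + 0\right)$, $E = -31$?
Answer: $-13110$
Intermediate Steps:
$u{\left(y,n \right)} = n \left(n + y\right)$ ($u{\left(y,n \right)} = \left(n + y\right) n = n \left(n + y\right)$)
$j = -72$ ($j = -60 - 12 = -72$)
$b = 182$ ($b = -4 + - 3 \left(-3 + 5\right) \left(-31\right) = -4 + \left(-3\right) 2 \left(-31\right) = -4 - -186 = -4 + 186 = 182$)
$k{\left(7,-6 \right)} + b j = -6 + 182 \left(-72\right) = -6 - 13104 = -13110$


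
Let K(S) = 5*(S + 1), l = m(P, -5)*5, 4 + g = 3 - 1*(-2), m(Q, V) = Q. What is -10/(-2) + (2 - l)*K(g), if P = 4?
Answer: -175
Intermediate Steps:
g = 1 (g = -4 + (3 - 1*(-2)) = -4 + (3 + 2) = -4 + 5 = 1)
l = 20 (l = 4*5 = 20)
K(S) = 5 + 5*S (K(S) = 5*(1 + S) = 5 + 5*S)
-10/(-2) + (2 - l)*K(g) = -10/(-2) + (2 - 1*20)*(5 + 5*1) = -10*(-½) + (2 - 20)*(5 + 5) = 5 - 18*10 = 5 - 180 = -175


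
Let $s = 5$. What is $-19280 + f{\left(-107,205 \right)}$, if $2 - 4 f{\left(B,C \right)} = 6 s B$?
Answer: $-18477$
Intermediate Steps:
$f{\left(B,C \right)} = \frac{1}{2} - \frac{15 B}{2}$ ($f{\left(B,C \right)} = \frac{1}{2} - \frac{6 \cdot 5 B}{4} = \frac{1}{2} - \frac{30 B}{4} = \frac{1}{2} - \frac{15 B}{2}$)
$-19280 + f{\left(-107,205 \right)} = -19280 + \left(\frac{1}{2} - - \frac{1605}{2}\right) = -19280 + \left(\frac{1}{2} + \frac{1605}{2}\right) = -19280 + 803 = -18477$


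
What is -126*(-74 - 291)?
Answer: 45990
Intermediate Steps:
-126*(-74 - 291) = -126*(-365) = 45990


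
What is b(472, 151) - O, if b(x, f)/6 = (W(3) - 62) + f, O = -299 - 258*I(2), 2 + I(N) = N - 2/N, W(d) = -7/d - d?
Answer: 543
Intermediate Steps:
W(d) = -d - 7/d
I(N) = -2 + N - 2/N (I(N) = -2 + (N - 2/N) = -2 + N - 2/N)
O = -41 (O = -299 - 258*(-2 + 2 - 2/2) = -299 - 258*(-2 + 2 - 2*1/2) = -299 - 258*(-2 + 2 - 1) = -299 - 258*(-1) = -299 + 258 = -41)
b(x, f) = -404 + 6*f (b(x, f) = 6*(((-1*3 - 7/3) - 62) + f) = 6*(((-3 - 7*1/3) - 62) + f) = 6*(((-3 - 7/3) - 62) + f) = 6*((-16/3 - 62) + f) = 6*(-202/3 + f) = -404 + 6*f)
b(472, 151) - O = (-404 + 6*151) - 1*(-41) = (-404 + 906) + 41 = 502 + 41 = 543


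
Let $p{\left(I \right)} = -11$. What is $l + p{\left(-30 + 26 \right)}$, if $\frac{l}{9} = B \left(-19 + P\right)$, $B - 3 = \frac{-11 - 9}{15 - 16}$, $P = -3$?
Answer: $-4565$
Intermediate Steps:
$B = 23$ ($B = 3 + \frac{-11 - 9}{15 - 16} = 3 - \frac{20}{-1} = 3 - -20 = 3 + 20 = 23$)
$l = -4554$ ($l = 9 \cdot 23 \left(-19 - 3\right) = 9 \cdot 23 \left(-22\right) = 9 \left(-506\right) = -4554$)
$l + p{\left(-30 + 26 \right)} = -4554 - 11 = -4565$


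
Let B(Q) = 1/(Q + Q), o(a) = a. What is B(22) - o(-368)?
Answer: 16193/44 ≈ 368.02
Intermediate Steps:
B(Q) = 1/(2*Q)
B(22) - o(-368) = (½)/22 - 1*(-368) = (½)*(1/22) + 368 = 1/44 + 368 = 16193/44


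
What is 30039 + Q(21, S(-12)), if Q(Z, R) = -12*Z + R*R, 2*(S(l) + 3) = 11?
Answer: 119173/4 ≈ 29793.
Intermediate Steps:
S(l) = 5/2 (S(l) = -3 + (½)*11 = -3 + 11/2 = 5/2)
Q(Z, R) = R² - 12*Z (Q(Z, R) = -12*Z + R² = R² - 12*Z)
30039 + Q(21, S(-12)) = 30039 + ((5/2)² - 12*21) = 30039 + (25/4 - 252) = 30039 - 983/4 = 119173/4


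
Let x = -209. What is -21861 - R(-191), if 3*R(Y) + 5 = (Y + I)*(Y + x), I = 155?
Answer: -79978/3 ≈ -26659.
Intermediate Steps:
R(Y) = -5/3 + (-209 + Y)*(155 + Y)/3 (R(Y) = -5/3 + ((Y + 155)*(Y - 209))/3 = -5/3 + ((155 + Y)*(-209 + Y))/3 = -5/3 + ((-209 + Y)*(155 + Y))/3 = -5/3 + (-209 + Y)*(155 + Y)/3)
-21861 - R(-191) = -21861 - (-10800 - 18*(-191) + (⅓)*(-191)²) = -21861 - (-10800 + 3438 + (⅓)*36481) = -21861 - (-10800 + 3438 + 36481/3) = -21861 - 1*14395/3 = -21861 - 14395/3 = -79978/3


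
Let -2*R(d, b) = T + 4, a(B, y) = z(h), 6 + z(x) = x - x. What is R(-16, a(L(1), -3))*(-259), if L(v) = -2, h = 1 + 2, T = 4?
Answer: 1036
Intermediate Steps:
h = 3
z(x) = -6 (z(x) = -6 + (x - x) = -6 + 0 = -6)
a(B, y) = -6
R(d, b) = -4 (R(d, b) = -(4 + 4)/2 = -1/2*8 = -4)
R(-16, a(L(1), -3))*(-259) = -4*(-259) = 1036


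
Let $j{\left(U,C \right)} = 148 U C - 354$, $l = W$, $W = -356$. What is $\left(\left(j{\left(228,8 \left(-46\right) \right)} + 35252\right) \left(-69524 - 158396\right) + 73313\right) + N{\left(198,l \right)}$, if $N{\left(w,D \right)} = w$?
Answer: $2822309273991$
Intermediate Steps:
$l = -356$
$j{\left(U,C \right)} = -354 + 148 C U$ ($j{\left(U,C \right)} = 148 C U - 354 = -354 + 148 C U$)
$\left(\left(j{\left(228,8 \left(-46\right) \right)} + 35252\right) \left(-69524 - 158396\right) + 73313\right) + N{\left(198,l \right)} = \left(\left(\left(-354 + 148 \cdot 8 \left(-46\right) 228\right) + 35252\right) \left(-69524 - 158396\right) + 73313\right) + 198 = \left(\left(\left(-354 + 148 \left(-368\right) 228\right) + 35252\right) \left(-227920\right) + 73313\right) + 198 = \left(\left(\left(-354 - 12417792\right) + 35252\right) \left(-227920\right) + 73313\right) + 198 = \left(\left(-12418146 + 35252\right) \left(-227920\right) + 73313\right) + 198 = \left(\left(-12382894\right) \left(-227920\right) + 73313\right) + 198 = \left(2822309200480 + 73313\right) + 198 = 2822309273793 + 198 = 2822309273991$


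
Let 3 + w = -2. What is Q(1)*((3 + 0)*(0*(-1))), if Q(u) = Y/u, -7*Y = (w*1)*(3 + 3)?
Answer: 0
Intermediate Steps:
w = -5 (w = -3 - 2 = -5)
Y = 30/7 (Y = -(-5*1)*(3 + 3)/7 = -(-5)*6/7 = -⅐*(-30) = 30/7 ≈ 4.2857)
Q(u) = 30/(7*u)
Q(1)*((3 + 0)*(0*(-1))) = ((30/7)/1)*((3 + 0)*(0*(-1))) = ((30/7)*1)*(3*0) = (30/7)*0 = 0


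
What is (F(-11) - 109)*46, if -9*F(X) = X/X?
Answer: -45172/9 ≈ -5019.1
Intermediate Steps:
F(X) = -⅑ (F(X) = -X/(9*X) = -⅑*1 = -⅑)
(F(-11) - 109)*46 = (-⅑ - 109)*46 = -982/9*46 = -45172/9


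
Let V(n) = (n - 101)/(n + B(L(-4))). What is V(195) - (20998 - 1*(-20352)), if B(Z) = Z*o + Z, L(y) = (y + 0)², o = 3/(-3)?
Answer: -8063156/195 ≈ -41350.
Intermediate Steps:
o = -1 (o = 3*(-⅓) = -1)
L(y) = y²
B(Z) = 0 (B(Z) = Z*(-1) + Z = -Z + Z = 0)
V(n) = (-101 + n)/n (V(n) = (n - 101)/(n + 0) = (-101 + n)/n)
V(195) - (20998 - 1*(-20352)) = (-101 + 195)/195 - (20998 - 1*(-20352)) = (1/195)*94 - (20998 + 20352) = 94/195 - 1*41350 = 94/195 - 41350 = -8063156/195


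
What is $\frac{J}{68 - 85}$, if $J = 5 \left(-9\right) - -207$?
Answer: $- \frac{162}{17} \approx -9.5294$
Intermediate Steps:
$J = 162$ ($J = -45 + 207 = 162$)
$\frac{J}{68 - 85} = \frac{1}{68 - 85} \cdot 162 = \frac{1}{-17} \cdot 162 = \left(- \frac{1}{17}\right) 162 = - \frac{162}{17}$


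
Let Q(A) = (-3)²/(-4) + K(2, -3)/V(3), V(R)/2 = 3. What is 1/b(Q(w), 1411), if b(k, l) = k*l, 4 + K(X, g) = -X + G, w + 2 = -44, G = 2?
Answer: -12/49385 ≈ -0.00024299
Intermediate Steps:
V(R) = 6 (V(R) = 2*3 = 6)
w = -46 (w = -2 - 44 = -46)
K(X, g) = -2 - X (K(X, g) = -4 + (-X + 2) = -4 + (2 - X) = -2 - X)
Q(A) = -35/12 (Q(A) = (-3)²/(-4) + (-2 - 1*2)/6 = 9*(-¼) + (-2 - 2)*(⅙) = -9/4 - 4*⅙ = -9/4 - ⅔ = -35/12)
1/b(Q(w), 1411) = 1/(-35/12*1411) = 1/(-49385/12) = -12/49385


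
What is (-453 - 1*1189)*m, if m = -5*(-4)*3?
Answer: -98520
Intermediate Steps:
m = 60 (m = 20*3 = 60)
(-453 - 1*1189)*m = (-453 - 1*1189)*60 = (-453 - 1189)*60 = -1642*60 = -98520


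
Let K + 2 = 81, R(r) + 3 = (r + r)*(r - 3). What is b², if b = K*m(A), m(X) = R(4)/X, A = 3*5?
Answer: 6241/9 ≈ 693.44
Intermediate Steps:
A = 15
R(r) = -3 + 2*r*(-3 + r) (R(r) = -3 + (r + r)*(r - 3) = -3 + (2*r)*(-3 + r) = -3 + 2*r*(-3 + r))
m(X) = 5/X (m(X) = (-3 - 6*4 + 2*4²)/X = (-3 - 24 + 2*16)/X = (-3 - 24 + 32)/X = 5/X)
K = 79 (K = -2 + 81 = 79)
b = 79/3 (b = 79*(5/15) = 79*(5*(1/15)) = 79*(⅓) = 79/3 ≈ 26.333)
b² = (79/3)² = 6241/9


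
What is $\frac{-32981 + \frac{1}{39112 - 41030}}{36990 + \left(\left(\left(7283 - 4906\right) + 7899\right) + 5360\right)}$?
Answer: $- \frac{21085853}{33645556} \approx -0.62671$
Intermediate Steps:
$\frac{-32981 + \frac{1}{39112 - 41030}}{36990 + \left(\left(\left(7283 - 4906\right) + 7899\right) + 5360\right)} = \frac{-32981 + \frac{1}{-1918}}{36990 + \left(\left(\left(7283 - 4906\right) + 7899\right) + 5360\right)} = \frac{-32981 - \frac{1}{1918}}{36990 + \left(\left(2377 + 7899\right) + 5360\right)} = - \frac{63257559}{1918 \left(36990 + \left(10276 + 5360\right)\right)} = - \frac{63257559}{1918 \left(36990 + 15636\right)} = - \frac{63257559}{1918 \cdot 52626} = \left(- \frac{63257559}{1918}\right) \frac{1}{52626} = - \frac{21085853}{33645556}$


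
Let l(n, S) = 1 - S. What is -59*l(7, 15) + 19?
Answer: 845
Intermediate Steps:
-59*l(7, 15) + 19 = -59*(1 - 1*15) + 19 = -59*(1 - 15) + 19 = -59*(-14) + 19 = 826 + 19 = 845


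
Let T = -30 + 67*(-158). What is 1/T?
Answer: -1/10616 ≈ -9.4197e-5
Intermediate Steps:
T = -10616 (T = -30 - 10586 = -10616)
1/T = 1/(-10616) = -1/10616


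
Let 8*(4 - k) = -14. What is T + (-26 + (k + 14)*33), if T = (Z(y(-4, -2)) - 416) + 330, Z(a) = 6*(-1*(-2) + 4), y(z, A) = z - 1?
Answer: 2303/4 ≈ 575.75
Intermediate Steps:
k = 23/4 (k = 4 - ⅛*(-14) = 4 + 7/4 = 23/4 ≈ 5.7500)
y(z, A) = -1 + z
Z(a) = 36 (Z(a) = 6*(2 + 4) = 6*6 = 36)
T = -50 (T = (36 - 416) + 330 = -380 + 330 = -50)
T + (-26 + (k + 14)*33) = -50 + (-26 + (23/4 + 14)*33) = -50 + (-26 + (79/4)*33) = -50 + (-26 + 2607/4) = -50 + 2503/4 = 2303/4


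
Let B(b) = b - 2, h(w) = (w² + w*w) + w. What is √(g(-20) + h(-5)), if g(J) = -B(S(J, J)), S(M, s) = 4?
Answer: √43 ≈ 6.5574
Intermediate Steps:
h(w) = w + 2*w² (h(w) = (w² + w²) + w = 2*w² + w = w + 2*w²)
B(b) = -2 + b
g(J) = -2 (g(J) = -(-2 + 4) = -1*2 = -2)
√(g(-20) + h(-5)) = √(-2 - 5*(1 + 2*(-5))) = √(-2 - 5*(1 - 10)) = √(-2 - 5*(-9)) = √(-2 + 45) = √43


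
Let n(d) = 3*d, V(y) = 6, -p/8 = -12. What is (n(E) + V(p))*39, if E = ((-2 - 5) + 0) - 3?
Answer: -936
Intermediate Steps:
p = 96 (p = -8*(-12) = 96)
E = -10 (E = (-7 + 0) - 3 = -7 - 3 = -10)
(n(E) + V(p))*39 = (3*(-10) + 6)*39 = (-30 + 6)*39 = -24*39 = -936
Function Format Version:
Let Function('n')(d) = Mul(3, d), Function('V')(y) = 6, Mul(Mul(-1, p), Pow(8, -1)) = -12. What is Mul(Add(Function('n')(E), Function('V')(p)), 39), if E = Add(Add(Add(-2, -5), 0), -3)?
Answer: -936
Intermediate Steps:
p = 96 (p = Mul(-8, -12) = 96)
E = -10 (E = Add(Add(-7, 0), -3) = Add(-7, -3) = -10)
Mul(Add(Function('n')(E), Function('V')(p)), 39) = Mul(Add(Mul(3, -10), 6), 39) = Mul(Add(-30, 6), 39) = Mul(-24, 39) = -936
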